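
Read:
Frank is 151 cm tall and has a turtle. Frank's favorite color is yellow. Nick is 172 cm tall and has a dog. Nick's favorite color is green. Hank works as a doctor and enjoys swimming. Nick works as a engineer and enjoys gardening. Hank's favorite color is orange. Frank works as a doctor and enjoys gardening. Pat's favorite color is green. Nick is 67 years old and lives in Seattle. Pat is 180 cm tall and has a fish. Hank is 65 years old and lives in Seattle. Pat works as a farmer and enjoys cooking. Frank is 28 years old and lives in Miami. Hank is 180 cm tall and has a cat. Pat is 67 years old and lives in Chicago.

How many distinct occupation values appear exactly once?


Unique occupation values: 2

2


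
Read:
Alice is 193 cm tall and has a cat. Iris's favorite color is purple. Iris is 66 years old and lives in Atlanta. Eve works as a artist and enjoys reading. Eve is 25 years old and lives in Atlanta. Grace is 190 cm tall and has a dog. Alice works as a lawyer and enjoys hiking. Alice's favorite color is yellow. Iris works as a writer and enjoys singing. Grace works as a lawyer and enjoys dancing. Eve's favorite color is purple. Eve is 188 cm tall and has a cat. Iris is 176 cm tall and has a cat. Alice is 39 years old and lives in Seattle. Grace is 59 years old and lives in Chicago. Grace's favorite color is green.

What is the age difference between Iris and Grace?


|66 - 59| = 7

7


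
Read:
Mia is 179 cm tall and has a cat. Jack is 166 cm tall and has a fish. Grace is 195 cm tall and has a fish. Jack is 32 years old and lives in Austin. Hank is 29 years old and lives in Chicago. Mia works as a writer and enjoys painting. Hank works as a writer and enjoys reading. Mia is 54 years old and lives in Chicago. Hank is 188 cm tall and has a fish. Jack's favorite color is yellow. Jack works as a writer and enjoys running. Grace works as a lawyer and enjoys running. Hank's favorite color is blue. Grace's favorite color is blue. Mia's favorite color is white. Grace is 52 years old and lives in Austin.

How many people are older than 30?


Filter: 3

3


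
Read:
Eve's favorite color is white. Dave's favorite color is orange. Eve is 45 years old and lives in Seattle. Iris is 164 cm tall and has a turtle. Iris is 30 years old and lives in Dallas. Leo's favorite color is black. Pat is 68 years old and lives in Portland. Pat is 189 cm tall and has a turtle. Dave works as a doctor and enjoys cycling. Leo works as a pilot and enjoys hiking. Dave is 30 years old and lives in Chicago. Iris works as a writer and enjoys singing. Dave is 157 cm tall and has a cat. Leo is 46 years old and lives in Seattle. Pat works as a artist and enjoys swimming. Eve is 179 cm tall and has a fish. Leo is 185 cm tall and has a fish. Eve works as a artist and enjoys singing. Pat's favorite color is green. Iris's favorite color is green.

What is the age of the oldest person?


Oldest: Pat at 68

68


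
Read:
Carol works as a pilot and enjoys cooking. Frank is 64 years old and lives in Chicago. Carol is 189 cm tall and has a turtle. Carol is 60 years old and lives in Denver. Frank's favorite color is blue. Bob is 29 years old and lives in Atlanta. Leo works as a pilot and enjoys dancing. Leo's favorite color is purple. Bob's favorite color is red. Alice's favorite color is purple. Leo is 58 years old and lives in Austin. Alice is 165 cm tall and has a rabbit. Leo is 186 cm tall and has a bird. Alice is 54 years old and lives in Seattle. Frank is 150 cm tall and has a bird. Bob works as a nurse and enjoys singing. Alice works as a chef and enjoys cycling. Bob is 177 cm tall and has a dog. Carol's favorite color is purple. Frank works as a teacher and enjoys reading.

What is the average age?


Sum=265, n=5, avg=53

53


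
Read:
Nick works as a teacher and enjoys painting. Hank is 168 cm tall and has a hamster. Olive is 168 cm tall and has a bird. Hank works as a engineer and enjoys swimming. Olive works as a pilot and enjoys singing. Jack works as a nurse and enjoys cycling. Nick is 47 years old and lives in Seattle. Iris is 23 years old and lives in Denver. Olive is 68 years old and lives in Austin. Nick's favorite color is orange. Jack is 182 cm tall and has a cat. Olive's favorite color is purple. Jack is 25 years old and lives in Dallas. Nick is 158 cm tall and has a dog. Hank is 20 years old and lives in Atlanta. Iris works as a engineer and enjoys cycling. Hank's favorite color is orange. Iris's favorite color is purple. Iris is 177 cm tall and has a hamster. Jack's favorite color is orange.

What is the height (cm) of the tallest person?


Tallest: Jack at 182 cm

182


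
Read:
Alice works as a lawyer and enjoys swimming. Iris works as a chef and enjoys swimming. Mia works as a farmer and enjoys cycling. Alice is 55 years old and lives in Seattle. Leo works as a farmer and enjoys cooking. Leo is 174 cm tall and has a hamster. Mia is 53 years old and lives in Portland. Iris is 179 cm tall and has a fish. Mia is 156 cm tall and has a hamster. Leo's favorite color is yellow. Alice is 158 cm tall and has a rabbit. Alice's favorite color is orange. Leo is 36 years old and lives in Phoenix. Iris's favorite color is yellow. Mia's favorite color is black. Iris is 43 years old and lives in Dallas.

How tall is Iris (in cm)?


Iris is 179 cm tall

179


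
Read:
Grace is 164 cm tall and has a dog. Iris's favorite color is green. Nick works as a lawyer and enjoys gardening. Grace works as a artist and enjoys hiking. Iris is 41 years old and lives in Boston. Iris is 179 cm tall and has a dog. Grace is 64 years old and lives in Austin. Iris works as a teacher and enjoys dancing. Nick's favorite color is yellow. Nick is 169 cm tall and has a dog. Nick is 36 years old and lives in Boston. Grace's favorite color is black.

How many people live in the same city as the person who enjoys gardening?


Person with hobby gardening is Nick, city Boston. Count = 2

2


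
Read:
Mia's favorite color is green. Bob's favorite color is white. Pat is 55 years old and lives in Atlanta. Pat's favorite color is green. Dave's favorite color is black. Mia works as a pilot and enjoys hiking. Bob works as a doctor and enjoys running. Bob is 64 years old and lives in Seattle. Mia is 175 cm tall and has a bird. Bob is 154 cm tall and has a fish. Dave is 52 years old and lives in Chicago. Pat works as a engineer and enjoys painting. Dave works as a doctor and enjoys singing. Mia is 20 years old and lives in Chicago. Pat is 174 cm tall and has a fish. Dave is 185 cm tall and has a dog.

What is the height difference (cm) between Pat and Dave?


|174 - 185| = 11

11


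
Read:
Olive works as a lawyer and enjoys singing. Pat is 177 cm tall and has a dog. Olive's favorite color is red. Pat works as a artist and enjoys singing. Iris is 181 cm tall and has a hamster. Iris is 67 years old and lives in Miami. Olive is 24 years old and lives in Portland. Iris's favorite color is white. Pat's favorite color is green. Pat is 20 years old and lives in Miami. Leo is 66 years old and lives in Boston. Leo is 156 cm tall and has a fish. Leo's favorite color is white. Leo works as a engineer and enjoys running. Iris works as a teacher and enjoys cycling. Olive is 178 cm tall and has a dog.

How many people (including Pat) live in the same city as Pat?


Pat lives in Miami. Count = 2

2


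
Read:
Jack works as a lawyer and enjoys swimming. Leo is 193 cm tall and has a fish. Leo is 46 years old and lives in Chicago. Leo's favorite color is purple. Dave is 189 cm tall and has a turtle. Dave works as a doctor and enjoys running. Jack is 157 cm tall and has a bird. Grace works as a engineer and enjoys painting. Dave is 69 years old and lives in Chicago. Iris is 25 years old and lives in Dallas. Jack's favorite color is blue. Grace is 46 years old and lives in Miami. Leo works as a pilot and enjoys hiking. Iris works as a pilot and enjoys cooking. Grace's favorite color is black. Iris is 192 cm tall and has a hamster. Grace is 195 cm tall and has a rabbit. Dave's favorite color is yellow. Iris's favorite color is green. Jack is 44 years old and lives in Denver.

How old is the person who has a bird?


Person with bird is Jack, age 44

44


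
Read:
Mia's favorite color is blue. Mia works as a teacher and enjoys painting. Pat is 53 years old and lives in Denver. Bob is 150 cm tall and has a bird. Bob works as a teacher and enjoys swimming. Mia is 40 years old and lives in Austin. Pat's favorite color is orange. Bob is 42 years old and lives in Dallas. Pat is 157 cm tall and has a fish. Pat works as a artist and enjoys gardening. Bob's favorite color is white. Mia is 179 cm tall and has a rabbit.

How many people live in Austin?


Count in Austin: 1

1


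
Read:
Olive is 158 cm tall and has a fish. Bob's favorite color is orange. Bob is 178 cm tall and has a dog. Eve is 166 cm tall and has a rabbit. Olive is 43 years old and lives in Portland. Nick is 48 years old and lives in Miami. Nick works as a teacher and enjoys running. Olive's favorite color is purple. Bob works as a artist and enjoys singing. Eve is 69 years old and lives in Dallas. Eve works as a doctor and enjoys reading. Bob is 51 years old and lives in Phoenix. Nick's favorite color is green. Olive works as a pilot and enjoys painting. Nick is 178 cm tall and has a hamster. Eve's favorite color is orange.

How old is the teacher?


The teacher is Nick, age 48

48


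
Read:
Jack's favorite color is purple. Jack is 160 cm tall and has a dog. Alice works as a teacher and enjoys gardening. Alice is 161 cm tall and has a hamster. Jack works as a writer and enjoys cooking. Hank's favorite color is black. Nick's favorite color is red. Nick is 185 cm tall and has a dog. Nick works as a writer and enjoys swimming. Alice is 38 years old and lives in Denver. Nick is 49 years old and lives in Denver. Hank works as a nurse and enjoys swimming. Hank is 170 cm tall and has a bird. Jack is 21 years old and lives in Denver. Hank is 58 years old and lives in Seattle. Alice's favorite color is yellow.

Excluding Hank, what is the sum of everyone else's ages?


Sum (excluding Hank): 108

108


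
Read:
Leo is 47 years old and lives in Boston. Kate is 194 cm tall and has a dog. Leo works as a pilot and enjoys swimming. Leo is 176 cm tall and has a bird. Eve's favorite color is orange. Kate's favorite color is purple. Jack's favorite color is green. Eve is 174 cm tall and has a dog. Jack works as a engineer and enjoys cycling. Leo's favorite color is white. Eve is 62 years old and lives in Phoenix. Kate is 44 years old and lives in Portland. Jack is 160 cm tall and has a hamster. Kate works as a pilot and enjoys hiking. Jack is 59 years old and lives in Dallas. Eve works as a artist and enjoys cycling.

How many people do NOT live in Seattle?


Not in Seattle: 4

4


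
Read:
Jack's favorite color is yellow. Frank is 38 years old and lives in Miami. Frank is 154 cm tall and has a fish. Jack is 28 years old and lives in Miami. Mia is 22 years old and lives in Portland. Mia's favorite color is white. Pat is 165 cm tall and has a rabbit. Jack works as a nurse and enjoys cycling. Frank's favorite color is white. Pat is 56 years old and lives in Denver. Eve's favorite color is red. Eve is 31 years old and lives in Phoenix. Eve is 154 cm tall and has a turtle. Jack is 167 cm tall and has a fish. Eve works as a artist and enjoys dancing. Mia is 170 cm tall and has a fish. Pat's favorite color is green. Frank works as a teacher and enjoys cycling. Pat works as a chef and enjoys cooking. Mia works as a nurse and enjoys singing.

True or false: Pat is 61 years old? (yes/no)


Pat is actually 56. no

no


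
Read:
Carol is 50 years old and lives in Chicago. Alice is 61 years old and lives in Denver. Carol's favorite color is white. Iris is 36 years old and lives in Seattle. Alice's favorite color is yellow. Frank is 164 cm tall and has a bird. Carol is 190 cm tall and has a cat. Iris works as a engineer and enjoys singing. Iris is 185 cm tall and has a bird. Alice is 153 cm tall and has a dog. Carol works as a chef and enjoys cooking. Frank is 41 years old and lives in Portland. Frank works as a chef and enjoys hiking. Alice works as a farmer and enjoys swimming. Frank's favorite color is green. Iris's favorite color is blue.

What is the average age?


Sum=188, n=4, avg=47

47


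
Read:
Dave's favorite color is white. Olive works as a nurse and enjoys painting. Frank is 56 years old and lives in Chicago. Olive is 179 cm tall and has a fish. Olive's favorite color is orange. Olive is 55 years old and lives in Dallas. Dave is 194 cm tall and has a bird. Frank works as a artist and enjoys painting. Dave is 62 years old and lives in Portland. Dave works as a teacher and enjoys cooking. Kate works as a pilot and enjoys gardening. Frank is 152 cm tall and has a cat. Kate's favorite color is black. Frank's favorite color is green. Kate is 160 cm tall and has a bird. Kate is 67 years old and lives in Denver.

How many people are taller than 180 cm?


Taller than 180: 1

1


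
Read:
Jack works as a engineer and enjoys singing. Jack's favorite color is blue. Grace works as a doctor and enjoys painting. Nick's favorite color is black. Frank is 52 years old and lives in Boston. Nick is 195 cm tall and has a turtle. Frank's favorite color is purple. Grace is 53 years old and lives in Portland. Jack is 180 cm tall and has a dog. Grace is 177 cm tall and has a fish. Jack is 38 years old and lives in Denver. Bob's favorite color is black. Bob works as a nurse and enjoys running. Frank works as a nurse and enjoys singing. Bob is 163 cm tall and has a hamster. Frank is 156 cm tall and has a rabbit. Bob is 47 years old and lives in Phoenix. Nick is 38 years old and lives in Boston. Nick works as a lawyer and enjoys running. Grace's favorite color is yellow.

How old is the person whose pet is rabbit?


Person with pet=rabbit is Frank, age 52

52


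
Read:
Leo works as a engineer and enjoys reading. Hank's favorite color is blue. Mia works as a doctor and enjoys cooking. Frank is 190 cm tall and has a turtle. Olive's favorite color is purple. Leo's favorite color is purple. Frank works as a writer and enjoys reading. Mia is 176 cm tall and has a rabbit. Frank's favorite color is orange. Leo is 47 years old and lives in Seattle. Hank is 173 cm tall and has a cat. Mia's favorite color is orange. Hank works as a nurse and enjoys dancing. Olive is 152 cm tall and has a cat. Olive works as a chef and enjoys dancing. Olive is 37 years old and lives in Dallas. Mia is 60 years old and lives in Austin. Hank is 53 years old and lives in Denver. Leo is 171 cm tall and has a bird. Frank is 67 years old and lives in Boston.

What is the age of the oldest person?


Oldest: Frank at 67

67


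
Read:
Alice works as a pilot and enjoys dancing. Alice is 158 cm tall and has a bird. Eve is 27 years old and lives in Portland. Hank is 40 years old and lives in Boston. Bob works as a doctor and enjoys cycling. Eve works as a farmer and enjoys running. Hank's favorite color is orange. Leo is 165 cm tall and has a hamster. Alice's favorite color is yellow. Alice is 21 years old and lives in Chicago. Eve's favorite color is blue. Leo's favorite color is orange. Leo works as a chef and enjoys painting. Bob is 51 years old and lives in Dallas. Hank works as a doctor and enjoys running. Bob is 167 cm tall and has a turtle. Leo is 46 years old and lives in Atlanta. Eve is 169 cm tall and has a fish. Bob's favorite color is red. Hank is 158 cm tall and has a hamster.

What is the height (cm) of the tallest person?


Tallest: Eve at 169 cm

169


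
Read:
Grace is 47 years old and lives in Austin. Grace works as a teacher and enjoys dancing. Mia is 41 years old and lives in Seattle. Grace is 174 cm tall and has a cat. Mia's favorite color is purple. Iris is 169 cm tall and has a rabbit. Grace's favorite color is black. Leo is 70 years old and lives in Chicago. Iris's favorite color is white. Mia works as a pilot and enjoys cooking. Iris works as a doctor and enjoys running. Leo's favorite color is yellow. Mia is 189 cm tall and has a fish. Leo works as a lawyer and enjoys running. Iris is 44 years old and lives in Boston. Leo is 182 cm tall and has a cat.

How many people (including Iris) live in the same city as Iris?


Iris lives in Boston. Count = 1

1


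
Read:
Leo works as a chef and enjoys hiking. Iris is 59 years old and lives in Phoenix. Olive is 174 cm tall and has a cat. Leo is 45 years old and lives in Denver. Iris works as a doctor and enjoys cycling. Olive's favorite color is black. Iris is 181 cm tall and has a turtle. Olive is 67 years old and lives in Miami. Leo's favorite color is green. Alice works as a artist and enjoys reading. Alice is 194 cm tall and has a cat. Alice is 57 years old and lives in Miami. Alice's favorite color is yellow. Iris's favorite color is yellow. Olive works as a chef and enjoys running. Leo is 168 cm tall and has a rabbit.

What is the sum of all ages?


57+59+67+45 = 228

228


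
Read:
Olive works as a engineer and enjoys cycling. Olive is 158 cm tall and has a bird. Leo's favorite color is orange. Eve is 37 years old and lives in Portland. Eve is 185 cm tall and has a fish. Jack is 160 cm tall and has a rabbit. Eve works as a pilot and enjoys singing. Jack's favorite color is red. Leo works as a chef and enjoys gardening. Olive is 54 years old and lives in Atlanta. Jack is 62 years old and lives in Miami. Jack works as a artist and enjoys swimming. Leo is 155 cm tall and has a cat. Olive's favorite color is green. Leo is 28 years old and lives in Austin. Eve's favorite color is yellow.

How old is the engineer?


The engineer is Olive, age 54

54


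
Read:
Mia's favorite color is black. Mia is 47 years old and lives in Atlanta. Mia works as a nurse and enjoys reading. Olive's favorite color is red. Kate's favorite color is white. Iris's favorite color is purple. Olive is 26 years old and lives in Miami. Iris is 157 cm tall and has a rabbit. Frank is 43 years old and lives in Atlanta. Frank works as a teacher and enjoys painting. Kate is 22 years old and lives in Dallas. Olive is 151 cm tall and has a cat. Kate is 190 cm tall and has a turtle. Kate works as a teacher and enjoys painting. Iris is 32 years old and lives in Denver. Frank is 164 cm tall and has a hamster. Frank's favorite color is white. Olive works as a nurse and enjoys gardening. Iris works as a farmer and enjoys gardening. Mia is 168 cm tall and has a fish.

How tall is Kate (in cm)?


Kate is 190 cm tall

190


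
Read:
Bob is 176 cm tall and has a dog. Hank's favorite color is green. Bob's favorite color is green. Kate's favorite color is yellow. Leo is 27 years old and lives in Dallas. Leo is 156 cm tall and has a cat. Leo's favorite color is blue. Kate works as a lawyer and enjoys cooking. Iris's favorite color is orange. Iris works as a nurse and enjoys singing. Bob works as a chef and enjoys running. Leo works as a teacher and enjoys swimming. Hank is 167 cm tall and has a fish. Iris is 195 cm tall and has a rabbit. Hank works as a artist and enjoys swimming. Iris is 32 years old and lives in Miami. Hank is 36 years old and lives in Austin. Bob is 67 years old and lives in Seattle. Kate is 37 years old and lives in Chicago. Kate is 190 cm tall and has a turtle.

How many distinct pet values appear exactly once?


Unique pet values: 5

5


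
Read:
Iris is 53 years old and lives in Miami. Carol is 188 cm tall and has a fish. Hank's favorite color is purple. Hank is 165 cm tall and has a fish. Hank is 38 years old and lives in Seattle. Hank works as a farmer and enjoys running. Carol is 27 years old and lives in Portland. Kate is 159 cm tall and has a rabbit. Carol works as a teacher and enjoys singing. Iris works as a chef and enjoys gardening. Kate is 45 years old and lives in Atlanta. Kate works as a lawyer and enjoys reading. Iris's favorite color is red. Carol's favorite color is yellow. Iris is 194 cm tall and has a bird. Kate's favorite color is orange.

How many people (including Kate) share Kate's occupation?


Kate is a lawyer. Count = 1

1


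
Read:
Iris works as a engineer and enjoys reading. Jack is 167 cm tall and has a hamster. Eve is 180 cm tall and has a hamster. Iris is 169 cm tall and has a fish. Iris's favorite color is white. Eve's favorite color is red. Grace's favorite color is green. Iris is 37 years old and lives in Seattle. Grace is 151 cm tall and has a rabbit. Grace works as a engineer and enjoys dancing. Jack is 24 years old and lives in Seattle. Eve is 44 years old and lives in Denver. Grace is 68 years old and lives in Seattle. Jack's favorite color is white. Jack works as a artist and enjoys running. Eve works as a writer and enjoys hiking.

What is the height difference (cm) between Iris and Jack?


|169 - 167| = 2

2


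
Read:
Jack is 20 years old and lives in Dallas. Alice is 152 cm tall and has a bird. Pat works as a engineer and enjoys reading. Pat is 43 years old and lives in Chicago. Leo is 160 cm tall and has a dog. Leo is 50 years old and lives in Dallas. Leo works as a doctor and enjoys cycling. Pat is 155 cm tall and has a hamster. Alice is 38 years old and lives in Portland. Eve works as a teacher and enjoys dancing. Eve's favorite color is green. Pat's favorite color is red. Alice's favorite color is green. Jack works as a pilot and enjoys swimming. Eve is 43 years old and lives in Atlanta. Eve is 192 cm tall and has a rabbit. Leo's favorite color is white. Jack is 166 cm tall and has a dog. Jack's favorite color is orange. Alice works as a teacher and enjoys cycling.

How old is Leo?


Leo is 50 years old

50


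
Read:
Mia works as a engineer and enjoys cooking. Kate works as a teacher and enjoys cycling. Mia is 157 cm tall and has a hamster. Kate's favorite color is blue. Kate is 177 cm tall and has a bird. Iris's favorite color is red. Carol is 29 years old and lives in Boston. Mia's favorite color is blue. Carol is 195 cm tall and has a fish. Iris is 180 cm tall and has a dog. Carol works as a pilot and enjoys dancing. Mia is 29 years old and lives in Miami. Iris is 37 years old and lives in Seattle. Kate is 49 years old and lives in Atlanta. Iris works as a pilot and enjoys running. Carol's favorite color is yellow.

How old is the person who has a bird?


Person with bird is Kate, age 49

49


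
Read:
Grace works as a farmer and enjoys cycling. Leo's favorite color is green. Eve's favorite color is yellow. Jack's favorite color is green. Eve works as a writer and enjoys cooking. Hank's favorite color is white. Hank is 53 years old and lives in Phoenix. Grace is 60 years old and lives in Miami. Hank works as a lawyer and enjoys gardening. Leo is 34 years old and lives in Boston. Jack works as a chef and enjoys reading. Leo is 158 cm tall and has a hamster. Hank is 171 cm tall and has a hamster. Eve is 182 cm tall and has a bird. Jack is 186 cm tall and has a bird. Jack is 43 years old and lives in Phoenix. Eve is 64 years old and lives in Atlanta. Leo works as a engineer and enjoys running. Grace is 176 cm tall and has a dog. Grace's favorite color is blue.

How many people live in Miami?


Count in Miami: 1

1


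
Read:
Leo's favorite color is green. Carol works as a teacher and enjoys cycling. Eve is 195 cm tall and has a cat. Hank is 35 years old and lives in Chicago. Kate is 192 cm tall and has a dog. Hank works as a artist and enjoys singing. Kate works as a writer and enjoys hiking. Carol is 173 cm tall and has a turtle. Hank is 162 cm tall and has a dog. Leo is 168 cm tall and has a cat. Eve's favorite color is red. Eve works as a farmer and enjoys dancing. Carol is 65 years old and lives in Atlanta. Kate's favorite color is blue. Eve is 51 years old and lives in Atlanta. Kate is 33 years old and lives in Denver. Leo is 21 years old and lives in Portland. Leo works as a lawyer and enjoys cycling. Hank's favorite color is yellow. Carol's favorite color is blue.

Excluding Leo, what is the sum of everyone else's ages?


Sum (excluding Leo): 184

184


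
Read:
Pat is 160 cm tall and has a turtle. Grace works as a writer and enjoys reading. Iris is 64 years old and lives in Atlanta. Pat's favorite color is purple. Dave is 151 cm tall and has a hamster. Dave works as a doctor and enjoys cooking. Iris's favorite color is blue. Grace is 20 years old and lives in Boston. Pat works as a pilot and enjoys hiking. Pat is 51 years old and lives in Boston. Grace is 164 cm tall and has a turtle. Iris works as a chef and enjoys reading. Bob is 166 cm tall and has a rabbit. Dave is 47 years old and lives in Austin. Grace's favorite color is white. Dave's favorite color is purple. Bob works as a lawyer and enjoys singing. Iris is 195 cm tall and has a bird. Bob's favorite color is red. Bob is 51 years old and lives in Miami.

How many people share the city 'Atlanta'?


Count: 1

1


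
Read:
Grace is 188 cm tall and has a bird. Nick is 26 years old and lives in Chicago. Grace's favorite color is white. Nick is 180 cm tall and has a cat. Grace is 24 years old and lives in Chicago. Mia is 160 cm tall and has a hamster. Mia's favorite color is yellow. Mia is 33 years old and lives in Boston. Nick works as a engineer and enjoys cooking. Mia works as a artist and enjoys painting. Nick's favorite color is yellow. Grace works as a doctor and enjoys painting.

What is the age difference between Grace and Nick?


|24 - 26| = 2

2


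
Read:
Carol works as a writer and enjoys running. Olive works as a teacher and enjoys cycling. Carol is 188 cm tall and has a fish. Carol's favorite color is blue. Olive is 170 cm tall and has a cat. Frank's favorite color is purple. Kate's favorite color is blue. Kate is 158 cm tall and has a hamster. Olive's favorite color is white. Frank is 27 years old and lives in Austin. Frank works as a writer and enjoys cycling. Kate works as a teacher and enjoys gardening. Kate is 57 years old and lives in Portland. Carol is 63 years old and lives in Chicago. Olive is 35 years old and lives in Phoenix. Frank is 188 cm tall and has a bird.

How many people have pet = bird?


Count: 1

1


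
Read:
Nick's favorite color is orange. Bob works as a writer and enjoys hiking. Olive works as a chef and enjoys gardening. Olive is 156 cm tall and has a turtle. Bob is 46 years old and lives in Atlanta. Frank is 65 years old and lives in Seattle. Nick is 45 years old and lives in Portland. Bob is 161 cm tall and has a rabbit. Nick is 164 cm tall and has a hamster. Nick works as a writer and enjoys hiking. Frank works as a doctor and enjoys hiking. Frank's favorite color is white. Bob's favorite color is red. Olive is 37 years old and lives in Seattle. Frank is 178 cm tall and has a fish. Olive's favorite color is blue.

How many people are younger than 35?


Filter: 0

0


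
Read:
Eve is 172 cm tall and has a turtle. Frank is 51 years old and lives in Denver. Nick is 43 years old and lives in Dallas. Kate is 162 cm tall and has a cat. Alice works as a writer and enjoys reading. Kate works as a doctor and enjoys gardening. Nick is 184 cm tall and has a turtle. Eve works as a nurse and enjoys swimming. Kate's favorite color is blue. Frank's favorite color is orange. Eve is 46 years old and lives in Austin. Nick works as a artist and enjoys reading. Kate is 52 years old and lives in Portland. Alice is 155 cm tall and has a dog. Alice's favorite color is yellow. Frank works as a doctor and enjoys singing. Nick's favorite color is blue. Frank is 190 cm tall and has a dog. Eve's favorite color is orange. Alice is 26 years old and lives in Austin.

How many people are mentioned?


People: Alice, Kate, Eve, Frank, Nick. Count = 5

5


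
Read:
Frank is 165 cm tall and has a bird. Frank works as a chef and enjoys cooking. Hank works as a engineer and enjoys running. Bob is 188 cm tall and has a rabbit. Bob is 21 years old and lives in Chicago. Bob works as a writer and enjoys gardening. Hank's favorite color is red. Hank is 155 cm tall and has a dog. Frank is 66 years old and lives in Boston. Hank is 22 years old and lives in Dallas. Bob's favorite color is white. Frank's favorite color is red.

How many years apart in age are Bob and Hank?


21 vs 22, diff = 1

1


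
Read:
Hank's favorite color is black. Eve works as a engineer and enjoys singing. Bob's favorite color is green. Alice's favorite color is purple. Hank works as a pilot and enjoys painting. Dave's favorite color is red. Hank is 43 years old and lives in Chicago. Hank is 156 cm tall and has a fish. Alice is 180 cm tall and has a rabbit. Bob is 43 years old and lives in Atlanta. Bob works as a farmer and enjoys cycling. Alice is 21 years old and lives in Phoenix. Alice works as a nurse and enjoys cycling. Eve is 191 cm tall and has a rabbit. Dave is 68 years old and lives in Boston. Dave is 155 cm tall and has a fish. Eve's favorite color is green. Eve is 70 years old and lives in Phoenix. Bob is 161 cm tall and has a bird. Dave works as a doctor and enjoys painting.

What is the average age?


Sum=245, n=5, avg=49

49


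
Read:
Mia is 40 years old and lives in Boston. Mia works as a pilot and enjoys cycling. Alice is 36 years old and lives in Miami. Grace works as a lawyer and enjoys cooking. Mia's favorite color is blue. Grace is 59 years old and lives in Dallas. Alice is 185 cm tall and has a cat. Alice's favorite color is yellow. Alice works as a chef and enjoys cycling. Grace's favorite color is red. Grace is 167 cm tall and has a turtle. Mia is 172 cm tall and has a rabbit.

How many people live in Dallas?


Count in Dallas: 1

1


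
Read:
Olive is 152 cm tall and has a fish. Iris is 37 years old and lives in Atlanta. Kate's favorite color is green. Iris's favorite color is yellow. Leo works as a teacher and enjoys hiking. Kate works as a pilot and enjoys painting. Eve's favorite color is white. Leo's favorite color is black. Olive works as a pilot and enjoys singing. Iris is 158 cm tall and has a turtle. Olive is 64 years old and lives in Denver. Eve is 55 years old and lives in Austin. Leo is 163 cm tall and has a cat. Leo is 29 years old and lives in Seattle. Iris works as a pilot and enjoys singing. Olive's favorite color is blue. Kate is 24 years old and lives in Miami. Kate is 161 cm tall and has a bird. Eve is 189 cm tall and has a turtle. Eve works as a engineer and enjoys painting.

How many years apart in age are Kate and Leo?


24 vs 29, diff = 5

5


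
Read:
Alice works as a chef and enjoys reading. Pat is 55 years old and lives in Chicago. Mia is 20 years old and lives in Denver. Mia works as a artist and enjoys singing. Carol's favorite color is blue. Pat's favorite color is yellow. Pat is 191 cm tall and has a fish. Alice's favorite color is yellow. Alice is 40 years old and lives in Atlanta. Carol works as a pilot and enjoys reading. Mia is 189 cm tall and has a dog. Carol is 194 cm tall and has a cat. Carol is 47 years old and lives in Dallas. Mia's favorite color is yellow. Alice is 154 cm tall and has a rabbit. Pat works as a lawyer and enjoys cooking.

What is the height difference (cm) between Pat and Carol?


|191 - 194| = 3

3


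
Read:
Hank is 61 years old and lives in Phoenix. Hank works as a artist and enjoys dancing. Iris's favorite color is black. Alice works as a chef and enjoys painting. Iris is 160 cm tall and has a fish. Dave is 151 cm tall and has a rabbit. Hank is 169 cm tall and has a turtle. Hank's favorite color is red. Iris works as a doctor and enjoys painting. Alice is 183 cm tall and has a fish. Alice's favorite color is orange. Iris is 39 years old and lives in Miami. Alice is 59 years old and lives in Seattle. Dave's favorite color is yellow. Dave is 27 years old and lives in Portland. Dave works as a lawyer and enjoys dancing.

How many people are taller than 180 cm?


Taller than 180: 1

1


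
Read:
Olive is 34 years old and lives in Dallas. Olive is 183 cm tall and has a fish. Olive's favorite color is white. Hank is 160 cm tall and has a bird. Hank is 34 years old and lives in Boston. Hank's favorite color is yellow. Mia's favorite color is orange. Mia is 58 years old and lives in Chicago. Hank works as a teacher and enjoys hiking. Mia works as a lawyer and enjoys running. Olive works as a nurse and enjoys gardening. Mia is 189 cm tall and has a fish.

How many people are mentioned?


People: Hank, Mia, Olive. Count = 3

3


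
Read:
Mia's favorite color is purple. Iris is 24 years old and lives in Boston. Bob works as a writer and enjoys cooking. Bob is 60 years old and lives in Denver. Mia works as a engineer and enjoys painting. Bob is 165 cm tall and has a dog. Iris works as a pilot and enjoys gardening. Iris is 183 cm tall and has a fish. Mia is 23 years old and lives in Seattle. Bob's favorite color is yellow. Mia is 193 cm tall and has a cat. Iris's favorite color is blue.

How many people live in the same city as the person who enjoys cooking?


Person with hobby cooking is Bob, city Denver. Count = 1

1


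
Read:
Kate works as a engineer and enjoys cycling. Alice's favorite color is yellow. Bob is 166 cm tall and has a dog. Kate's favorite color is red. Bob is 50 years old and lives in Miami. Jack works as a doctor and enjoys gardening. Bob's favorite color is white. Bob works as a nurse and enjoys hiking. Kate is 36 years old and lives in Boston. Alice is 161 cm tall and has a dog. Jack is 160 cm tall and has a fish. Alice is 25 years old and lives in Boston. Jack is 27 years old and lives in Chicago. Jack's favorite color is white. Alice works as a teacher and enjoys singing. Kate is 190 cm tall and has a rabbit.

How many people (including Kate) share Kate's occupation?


Kate is a engineer. Count = 1

1


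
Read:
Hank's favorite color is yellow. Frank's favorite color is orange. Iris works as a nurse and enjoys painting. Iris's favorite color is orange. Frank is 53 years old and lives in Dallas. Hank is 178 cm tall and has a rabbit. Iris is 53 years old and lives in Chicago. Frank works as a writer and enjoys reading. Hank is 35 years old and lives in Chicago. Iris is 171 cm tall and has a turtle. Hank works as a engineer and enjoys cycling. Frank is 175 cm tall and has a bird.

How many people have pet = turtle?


Count: 1

1


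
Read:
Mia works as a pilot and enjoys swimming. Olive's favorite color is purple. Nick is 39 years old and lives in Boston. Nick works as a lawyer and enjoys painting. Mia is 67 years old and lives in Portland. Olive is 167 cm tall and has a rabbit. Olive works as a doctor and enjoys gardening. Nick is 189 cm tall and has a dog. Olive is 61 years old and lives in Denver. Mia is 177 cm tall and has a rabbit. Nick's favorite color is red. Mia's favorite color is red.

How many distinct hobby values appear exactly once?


Unique hobby values: 3

3


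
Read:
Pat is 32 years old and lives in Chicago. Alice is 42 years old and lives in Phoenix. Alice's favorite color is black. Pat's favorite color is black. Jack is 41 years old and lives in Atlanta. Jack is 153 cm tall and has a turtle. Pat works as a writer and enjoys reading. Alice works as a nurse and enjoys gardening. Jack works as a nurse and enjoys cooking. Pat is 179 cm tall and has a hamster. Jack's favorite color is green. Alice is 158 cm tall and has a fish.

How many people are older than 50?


Filter: 0

0


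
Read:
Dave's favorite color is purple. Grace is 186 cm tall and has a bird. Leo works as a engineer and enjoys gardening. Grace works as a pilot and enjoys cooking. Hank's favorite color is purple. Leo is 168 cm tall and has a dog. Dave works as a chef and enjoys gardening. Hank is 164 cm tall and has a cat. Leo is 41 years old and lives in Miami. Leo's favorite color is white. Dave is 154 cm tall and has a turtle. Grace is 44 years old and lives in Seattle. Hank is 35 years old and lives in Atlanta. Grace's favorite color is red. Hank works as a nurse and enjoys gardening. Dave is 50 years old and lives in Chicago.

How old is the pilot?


The pilot is Grace, age 44

44


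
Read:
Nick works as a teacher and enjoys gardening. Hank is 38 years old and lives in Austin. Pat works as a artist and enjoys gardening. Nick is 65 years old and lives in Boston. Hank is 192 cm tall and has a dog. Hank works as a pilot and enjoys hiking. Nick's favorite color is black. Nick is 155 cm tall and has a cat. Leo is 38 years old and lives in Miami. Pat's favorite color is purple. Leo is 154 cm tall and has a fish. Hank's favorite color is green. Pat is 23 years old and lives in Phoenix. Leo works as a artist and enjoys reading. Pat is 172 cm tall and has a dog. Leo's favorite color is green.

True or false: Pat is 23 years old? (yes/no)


Pat is actually 23. yes

yes


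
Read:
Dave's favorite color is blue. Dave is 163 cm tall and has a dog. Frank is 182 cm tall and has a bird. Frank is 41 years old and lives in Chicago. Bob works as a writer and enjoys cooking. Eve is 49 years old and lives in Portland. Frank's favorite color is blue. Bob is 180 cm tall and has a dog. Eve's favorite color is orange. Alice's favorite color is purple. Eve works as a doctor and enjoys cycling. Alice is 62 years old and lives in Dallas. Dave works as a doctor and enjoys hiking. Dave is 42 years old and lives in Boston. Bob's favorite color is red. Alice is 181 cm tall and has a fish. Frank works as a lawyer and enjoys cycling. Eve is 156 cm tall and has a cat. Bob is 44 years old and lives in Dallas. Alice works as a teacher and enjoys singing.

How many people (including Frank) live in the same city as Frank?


Frank lives in Chicago. Count = 1

1


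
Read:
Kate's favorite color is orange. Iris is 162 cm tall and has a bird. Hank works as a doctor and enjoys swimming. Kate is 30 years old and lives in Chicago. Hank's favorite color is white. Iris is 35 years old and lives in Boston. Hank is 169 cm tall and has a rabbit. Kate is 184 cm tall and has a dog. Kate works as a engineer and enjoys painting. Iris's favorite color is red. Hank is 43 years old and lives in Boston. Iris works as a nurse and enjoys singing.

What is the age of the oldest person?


Oldest: Hank at 43

43


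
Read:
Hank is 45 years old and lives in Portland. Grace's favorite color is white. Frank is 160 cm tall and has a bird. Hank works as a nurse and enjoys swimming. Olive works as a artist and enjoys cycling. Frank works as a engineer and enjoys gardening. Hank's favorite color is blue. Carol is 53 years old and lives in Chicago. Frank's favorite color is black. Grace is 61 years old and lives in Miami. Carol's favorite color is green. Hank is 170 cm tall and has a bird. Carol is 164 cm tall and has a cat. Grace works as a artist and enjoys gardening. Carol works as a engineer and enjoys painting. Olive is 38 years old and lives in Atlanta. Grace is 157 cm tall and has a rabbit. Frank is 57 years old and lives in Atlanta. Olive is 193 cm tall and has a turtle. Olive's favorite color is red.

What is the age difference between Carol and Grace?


|53 - 61| = 8

8


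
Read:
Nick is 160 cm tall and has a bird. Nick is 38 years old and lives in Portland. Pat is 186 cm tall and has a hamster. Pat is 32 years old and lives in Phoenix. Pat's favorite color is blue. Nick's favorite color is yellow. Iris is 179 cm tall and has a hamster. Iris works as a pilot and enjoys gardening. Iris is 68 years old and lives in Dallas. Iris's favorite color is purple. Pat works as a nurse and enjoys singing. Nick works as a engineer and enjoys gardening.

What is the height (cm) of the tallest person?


Tallest: Pat at 186 cm

186


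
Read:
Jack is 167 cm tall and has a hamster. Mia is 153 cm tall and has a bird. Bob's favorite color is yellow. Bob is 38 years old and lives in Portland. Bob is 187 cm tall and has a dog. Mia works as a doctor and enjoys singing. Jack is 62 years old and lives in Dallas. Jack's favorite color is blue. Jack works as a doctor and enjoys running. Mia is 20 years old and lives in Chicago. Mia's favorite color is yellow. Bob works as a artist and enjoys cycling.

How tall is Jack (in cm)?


Jack is 167 cm tall

167


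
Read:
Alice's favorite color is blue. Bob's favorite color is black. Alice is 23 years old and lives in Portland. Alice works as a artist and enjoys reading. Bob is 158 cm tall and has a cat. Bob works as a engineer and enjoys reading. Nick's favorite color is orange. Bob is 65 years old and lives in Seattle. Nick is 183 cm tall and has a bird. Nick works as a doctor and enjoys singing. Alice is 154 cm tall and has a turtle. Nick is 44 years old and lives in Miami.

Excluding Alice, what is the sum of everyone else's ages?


Sum (excluding Alice): 109

109
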